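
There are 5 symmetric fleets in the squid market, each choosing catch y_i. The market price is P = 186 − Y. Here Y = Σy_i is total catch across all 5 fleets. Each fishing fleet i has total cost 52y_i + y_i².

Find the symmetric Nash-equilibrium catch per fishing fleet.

A representative fishing fleet's profit is π_i = y_i(186 − Y) − 52y_i − y_i², with Y = y_i + Σ_{j≠i} y_j.
First-order condition: 134 − 4y_i − Σ_{j≠i} y_j = 0.
In a symmetric equilibrium every fishing fleet chooses the same y, so Σ_{j≠i} y_j = 4y. The condition becomes 134 − 8y = 0, giving y = 134/8 = 16.75.

16.75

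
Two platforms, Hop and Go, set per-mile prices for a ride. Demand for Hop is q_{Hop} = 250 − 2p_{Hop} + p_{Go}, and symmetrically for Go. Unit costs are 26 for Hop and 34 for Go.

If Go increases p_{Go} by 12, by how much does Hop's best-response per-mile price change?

3

Hop's profit: π = (p_{Hop} − 26)(250 − 2p_{Hop} + p_{Go}).
∂π/∂p_{Hop} = 302 − 4p_{Hop} + p_{Go} = 0 ⇒ p_{Hop} = 75.5 + 0.25p_{Go}.
The reaction-function slope is 0.25, so a 12-unit rise in p_{Go} moves p_{Hop} by 0.25 × 12 = 3. Hop's best response rises — the actions are strategic complements.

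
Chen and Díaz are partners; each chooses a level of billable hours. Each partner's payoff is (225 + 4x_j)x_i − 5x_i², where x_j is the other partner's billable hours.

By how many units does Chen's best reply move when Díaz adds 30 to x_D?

Chen's payoff is (225 + 4x_D)x_C − 5x_C².
∂π/∂x_C = 225 + 4x_D − 10x_C = 0, so x_C = 22.5 + 0.4x_D.
The reaction-function slope is 0.4, so a 30-unit rise in x_D moves x_C by 0.4 × 30 = 12. Chen's best response rises — the actions are strategic complements.

12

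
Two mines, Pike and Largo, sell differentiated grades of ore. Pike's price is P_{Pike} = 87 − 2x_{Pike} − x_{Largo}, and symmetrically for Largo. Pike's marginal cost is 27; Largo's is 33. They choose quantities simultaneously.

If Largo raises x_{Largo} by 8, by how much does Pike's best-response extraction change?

-2

Mine Pike's profit: π = x_{Pike}(87 − 2x_{Pike} − x_{Largo}) − 27x_{Pike}.
∂π/∂x_{Pike} = 60 − 4x_{Pike} − x_{Largo} = 0 ⇒ x_{Pike} = 15 − 0.25x_{Largo}.
The reaction-function slope is −0.25, so an 8-unit rise in x_{Largo} moves x_{Pike} by −0.25 × 8 = −2. Pike's best response falls — the actions are strategic substitutes.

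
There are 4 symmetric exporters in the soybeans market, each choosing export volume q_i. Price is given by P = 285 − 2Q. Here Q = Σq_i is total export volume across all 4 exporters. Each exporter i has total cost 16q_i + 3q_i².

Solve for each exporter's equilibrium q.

16.8125

A representative exporter's profit is π_i = q_i(285 − 2Q) − 16q_i − 3q_i², with Q = q_i + Σ_{j≠i} q_j.
First-order condition: 269 − 10q_i − 2Σ_{j≠i} q_j = 0.
Imposing symmetry (q_j = q for all j) turns Σ_{j≠i} q_j into 3q, so 269 = 16q and q = 16.8125.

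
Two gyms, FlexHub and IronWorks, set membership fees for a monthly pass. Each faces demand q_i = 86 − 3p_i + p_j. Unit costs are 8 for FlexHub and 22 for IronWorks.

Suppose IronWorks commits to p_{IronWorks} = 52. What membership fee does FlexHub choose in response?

FlexHub's profit: π = (p_{FlexHub} − 8)(86 − 3p_{FlexHub} + p_{IronWorks}).
∂π/∂p_{FlexHub} = 110 − 6p_{FlexHub} + p_{IronWorks} = 0 ⇒ p_{FlexHub} = 55/3 + (1/6)p_{IronWorks}.
At p_{IronWorks} = 52: p_{FlexHub} = 55/3 + (1/6)·52 = 27.

27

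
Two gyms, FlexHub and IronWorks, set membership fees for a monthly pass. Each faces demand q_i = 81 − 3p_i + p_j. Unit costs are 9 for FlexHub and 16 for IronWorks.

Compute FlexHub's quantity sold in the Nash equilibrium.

FlexHub's profit: π = (p_{FlexHub} − 9)(81 − 3p_{FlexHub} + p_{IronWorks}).
∂π/∂p_{FlexHub} = 108 − 6p_{FlexHub} + p_{IronWorks} = 0 ⇒ p_{FlexHub} = 18 + (1/6)p_{IronWorks}.
Similarly p_{IronWorks} = 21.5 + (1/6)p_{FlexHub}.
Substituting the second reaction function into the first: p_{FlexHub} = 18 + (1/6)(21.5 + (1/6)p_{FlexHub}), which gives (35/36)p_{FlexHub} = 259/12 ⇒ p_{FlexHub} = 22.2.
Then p_{IronWorks} = 21.5 + (1/6)·22.2 = 25.2.
q_{FlexHub} = 81 − 3·22.2 + 25.2 = 39.6.

39.6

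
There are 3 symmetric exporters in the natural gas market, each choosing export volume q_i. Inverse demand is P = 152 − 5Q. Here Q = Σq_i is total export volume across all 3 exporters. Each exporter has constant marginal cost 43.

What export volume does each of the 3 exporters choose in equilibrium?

5.45

A representative exporter's profit is π_i = q_i(152 − 5Q) − 43q_i, with Q = q_i + Σ_{j≠i} q_j.
First-order condition: 109 − 10q_i − 5Σ_{j≠i} q_j = 0.
In a symmetric equilibrium every exporter chooses the same q, so Σ_{j≠i} q_j = 2q. The condition becomes 109 − 20q = 0, giving q = 109/20 = 5.45.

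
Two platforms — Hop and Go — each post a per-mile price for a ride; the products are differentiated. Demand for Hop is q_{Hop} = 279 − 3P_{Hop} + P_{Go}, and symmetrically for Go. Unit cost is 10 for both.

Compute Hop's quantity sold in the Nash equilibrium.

155.4

Hop's profit: π = (P_{Hop} − 10)(279 − 3P_{Hop} + P_{Go}).
∂π/∂P_{Hop} = 309 − 6P_{Hop} + P_{Go} = 0 ⇒ P_{Hop} = 51.5 + (1/6)P_{Go}.
Setting P_{Hop} = P_{Go} in the reaction function: P_{Hop} = 51.5 + (1/6)P_{Hop}, so P_{Hop} = 51.5 / (5/6) = 61.8.
q_{Hop} = 279 − 3·61.8 + 61.8 = 155.4.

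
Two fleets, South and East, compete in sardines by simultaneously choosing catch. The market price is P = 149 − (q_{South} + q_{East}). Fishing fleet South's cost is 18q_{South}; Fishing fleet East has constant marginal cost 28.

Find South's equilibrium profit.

2209

Fishing fleet South's profit: π = q_{South}(149 − (q_{South} + q_{East})) − 18q_{South}.
∂π/∂q_{South} = 131 − 2q_{South} − q_{East} = 0, so q_{South} = 65.5 − 0.5q_{East}.
By the same steps for East: q_{East} = 60.5 − 0.5q_{South}.
Solving the two reaction functions simultaneously: (1 − (−0.5)(−0.5))q_{South} = 65.5 − 0.5·60.5, so 0.75q_{South} = 35.25 and q_{South} = 47.
Then q_{East} = 60.5 − 0.5·47 = 37.
Price P = 149 − 84 = 65.
South's profit: (65 − 18)·47 = 2209.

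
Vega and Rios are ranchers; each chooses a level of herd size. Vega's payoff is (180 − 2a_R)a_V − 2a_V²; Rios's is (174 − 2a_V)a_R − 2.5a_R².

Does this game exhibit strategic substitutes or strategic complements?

strategic substitutes

Expanding Vega's payoff: 180a_V − 2a_Ra_V − 2a_V².
∂π/∂a_V = 180 − 2a_R − 4a_V = 0, so a_V = 45 − 0.5a_R.
The best-response slope da_V/da_R = −0.5 < 0: the reaction function is downward-sloping, so the choices are strategic substitutes.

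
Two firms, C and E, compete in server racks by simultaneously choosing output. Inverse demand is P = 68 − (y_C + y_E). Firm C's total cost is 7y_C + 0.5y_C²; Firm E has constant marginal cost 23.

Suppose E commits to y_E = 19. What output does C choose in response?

14

Firm C's profit: π = y_C(68 − (y_C + y_E)) − 7y_C − 0.5y_C².
∂π/∂y_C = 61 − 3y_C − y_E = 0, so y_C = 61/3 − (1/3)y_E.
At y_E = 19: y_C = 61/3 − (1/3)·19 = 14.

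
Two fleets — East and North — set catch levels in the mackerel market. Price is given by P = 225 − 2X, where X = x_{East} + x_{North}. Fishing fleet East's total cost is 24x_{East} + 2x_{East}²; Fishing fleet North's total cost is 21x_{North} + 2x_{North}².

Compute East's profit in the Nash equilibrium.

Fishing fleet East's profit: π = x_{East}(225 − 2(x_{East} + x_{North})) − 24x_{East} − 2x_{East}².
∂π/∂x_{East} = 201 − 8x_{East} − 2x_{North} = 0, so x_{East} = 25.125 − 0.25x_{North}.
By the same steps for North: x_{North} = 25.5 − 0.25x_{East}.
Solving the two reaction functions simultaneously: (1 − (−0.25)(−0.25))x_{East} = 25.125 − 0.25·25.5, so 0.9375x_{East} = 18.75 and x_{East} = 20.
Then x_{North} = 25.5 − 0.25·20 = 20.5.
Price P = 225 − 2·40.5 = 144.
East's profit: (144 − 24)·20 − 2(20)² = 1600.

1600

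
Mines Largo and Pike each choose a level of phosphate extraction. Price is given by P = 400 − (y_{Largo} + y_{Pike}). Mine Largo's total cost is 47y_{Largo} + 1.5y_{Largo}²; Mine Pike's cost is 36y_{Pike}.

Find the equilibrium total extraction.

Mine Largo's profit: π = y_{Largo}(400 − (y_{Largo} + y_{Pike})) − 47y_{Largo} − 1.5y_{Largo}².
∂π/∂y_{Largo} = 353 − 5y_{Largo} − y_{Pike} = 0, so y_{Largo} = 70.6 − 0.2y_{Pike}.
For Pike: ∂π/∂y_{Pike} = 364 − 2y_{Pike} − y_{Largo} = 0 ⇒ y_{Pike} = 182 − 0.5y_{Largo}.
Solving the two reaction functions simultaneously: (1 − (−0.2)(−0.5))y_{Largo} = 70.6 − 0.2·182, so 0.9y_{Largo} = 34.2 and y_{Largo} = 38.
Then y_{Pike} = 182 − 0.5·38 = 163.
Total extraction: 38 + 163 = 201.

201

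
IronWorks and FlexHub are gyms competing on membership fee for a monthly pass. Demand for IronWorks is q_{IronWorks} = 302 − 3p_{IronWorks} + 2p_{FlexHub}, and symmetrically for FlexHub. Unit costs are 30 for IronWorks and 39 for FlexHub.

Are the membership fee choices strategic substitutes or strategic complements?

IronWorks's profit: π = (p_{IronWorks} − 30)(302 − 3p_{IronWorks} + 2p_{FlexHub}).
∂π/∂p_{IronWorks} = 392 − 6p_{IronWorks} + 2p_{FlexHub} = 0 ⇒ p_{IronWorks} = 196/3 + (1/3)p_{FlexHub}.
The best-response slope dp_{IronWorks}/dp_{FlexHub} = 1/3 > 0: the reaction function is upward-sloping, so the choices are strategic complements.

strategic complements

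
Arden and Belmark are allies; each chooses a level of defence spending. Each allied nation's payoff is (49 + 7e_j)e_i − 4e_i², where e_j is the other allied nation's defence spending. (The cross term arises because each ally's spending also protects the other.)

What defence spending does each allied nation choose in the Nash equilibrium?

49

Arden's payoff is (49 + 7e_B)e_A − 4e_A².
∂π/∂e_A = 49 + 7e_B − 8e_A = 0, so e_A = 6.125 + 0.875e_B.
The game is symmetric, so in equilibrium e_B = e_A: the reaction function gives 0.125e_A = 6.125, hence e_A = 49.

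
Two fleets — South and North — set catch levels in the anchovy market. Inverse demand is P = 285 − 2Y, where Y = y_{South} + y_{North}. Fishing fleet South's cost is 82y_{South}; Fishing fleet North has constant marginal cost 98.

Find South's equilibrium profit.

Fishing fleet South's profit: π = y_{South}(285 − 2(y_{South} + y_{North})) − 82y_{South}.
∂π/∂y_{South} = 203 − 4y_{South} − 2y_{North} = 0, so y_{South} = 50.75 − 0.5y_{North}.
By the same steps for North: y_{North} = 46.75 − 0.5y_{South}.
Plugging y_{North} into South's best response: y_{South} = 50.75 − 0.5(46.75 − 0.5y_{South}) ⇒ 0.75y_{South} = 27.375, so y_{South} = 36.5.
Then y_{North} = 46.75 − 0.5·36.5 = 28.5.
Price P = 285 − 2·65 = 155.
South's profit: (155 − 82)·36.5 = 2664.5.

2664.5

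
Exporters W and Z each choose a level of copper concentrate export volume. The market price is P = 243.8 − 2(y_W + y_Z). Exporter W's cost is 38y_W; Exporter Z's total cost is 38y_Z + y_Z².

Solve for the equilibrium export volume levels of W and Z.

Exporter W's profit: π = y_W(243.8 − 2(y_W + y_Z)) − 38y_W.
∂π/∂y_W = 205.8 − 4y_W − 2y_Z = 0, so y_W = 51.45 − 0.5y_Z.
For Z: ∂π/∂y_Z = 205.8 − 6y_Z − 2y_W = 0 ⇒ y_Z = 34.3 − (1/3)y_W.
Substituting the second reaction function into the first: y_W = 51.45 − 0.5(34.3 − (1/3)y_W), which gives (5/6)y_W = 34.3 ⇒ y_W = 41.16.
Then y_Z = 34.3 − (1/3)·41.16 = 20.58.

41.16, 20.58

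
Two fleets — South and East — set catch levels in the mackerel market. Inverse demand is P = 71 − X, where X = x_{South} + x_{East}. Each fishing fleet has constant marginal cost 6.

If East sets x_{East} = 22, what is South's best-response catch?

21.5

Fishing fleet South's profit: π = x_{South}(71 − (x_{South} + x_{East})) − 6x_{South}.
∂π/∂x_{South} = 65 − 2x_{South} − x_{East} = 0, so x_{South} = 32.5 − 0.5x_{East}.
At x_{East} = 22: x_{South} = 32.5 − 0.5·22 = 21.5.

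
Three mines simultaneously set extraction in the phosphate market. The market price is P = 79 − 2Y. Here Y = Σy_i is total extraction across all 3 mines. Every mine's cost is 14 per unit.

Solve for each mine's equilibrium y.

A representative mine's profit is π_i = y_i(79 − 2Y) − 14y_i, with Y = y_i + Σ_{j≠i} y_j.
First-order condition: 65 − 4y_i − 2Σ_{j≠i} y_j = 0.
Imposing symmetry (y_j = y for all j) turns Σ_{j≠i} y_j into 2y, so 65 = 8y and y = 8.125.

8.125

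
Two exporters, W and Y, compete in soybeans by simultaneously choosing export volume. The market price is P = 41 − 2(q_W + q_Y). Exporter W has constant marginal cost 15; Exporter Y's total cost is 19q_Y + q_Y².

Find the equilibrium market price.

Exporter W's profit: π = q_W(41 − 2(q_W + q_Y)) − 15q_W.
∂π/∂q_W = 26 − 4q_W − 2q_Y = 0, so q_W = 6.5 − 0.5q_Y.
For Y: ∂π/∂q_Y = 22 − 6q_Y − 2q_W = 0 ⇒ q_Y = 11/3 − (1/3)q_W.
Plugging q_Y into W's best response: q_W = 6.5 − 0.5(11/3 − (1/3)q_W) ⇒ (5/6)q_W = 14/3, so q_W = 5.6.
Then q_Y = 11/3 − (1/3)·5.6 = 1.8.
Equilibrium price: P = 41 − 2·7.4 = 26.2.

26.2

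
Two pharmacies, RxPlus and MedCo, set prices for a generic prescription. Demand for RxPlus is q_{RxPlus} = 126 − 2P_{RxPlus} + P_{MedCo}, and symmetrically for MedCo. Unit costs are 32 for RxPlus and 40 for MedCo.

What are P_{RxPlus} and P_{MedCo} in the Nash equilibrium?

RxPlus's profit: π = (P_{RxPlus} − 32)(126 − 2P_{RxPlus} + P_{MedCo}).
∂π/∂P_{RxPlus} = 190 − 4P_{RxPlus} + P_{MedCo} = 0 ⇒ P_{RxPlus} = 47.5 + 0.25P_{MedCo}.
Similarly P_{MedCo} = 51.5 + 0.25P_{RxPlus}.
Substituting the second reaction function into the first: P_{RxPlus} = 47.5 + 0.25(51.5 + 0.25P_{RxPlus}), which gives 0.9375P_{RxPlus} = 60.375 ⇒ P_{RxPlus} = 64.4.
Then P_{MedCo} = 51.5 + 0.25·64.4 = 67.6.

64.4, 67.6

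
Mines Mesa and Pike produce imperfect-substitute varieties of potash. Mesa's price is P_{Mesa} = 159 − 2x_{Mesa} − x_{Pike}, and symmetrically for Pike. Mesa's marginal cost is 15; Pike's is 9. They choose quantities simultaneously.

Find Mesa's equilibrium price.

71.8

Mine Mesa's profit: π = x_{Mesa}(159 − 2x_{Mesa} − x_{Pike}) − 15x_{Mesa}.
∂π/∂x_{Mesa} = 144 − 4x_{Mesa} − x_{Pike} = 0 ⇒ x_{Mesa} = 36 − 0.25x_{Pike}.
Similarly x_{Pike} = 37.5 − 0.25x_{Mesa}.
Solving the two reaction functions simultaneously: (1 − (−0.25)(−0.25))x_{Mesa} = 36 − 0.25·37.5, so 0.9375x_{Mesa} = 26.625 and x_{Mesa} = 28.4.
Then x_{Pike} = 37.5 − 0.25·28.4 = 30.4.
P_{Mesa} = 159 − 2·28.4 − 30.4 = 71.8.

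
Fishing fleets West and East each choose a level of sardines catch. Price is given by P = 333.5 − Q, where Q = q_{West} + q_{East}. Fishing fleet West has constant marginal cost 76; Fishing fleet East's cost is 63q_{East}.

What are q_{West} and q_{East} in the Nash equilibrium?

81.5, 94.5

Fishing fleet West's profit: π = q_{West}(333.5 − (q_{West} + q_{East})) − 76q_{West}.
∂π/∂q_{West} = 257.5 − 2q_{West} − q_{East} = 0, so q_{West} = 128.75 − 0.5q_{East}.
By the same steps for East: q_{East} = 135.25 − 0.5q_{West}.
Solving the two reaction functions simultaneously: (1 − (−0.5)(−0.5))q_{West} = 128.75 − 0.5·135.25, so 0.75q_{West} = 61.125 and q_{West} = 81.5.
Then q_{East} = 135.25 − 0.5·81.5 = 94.5.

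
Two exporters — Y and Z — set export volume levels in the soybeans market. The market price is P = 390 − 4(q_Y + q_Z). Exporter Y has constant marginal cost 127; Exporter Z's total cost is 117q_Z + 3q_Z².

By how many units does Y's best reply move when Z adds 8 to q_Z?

Exporter Y's profit: π = q_Y(390 − 4(q_Y + q_Z)) − 127q_Y.
∂π/∂q_Y = 263 − 8q_Y − 4q_Z = 0, so q_Y = 32.875 − 0.5q_Z.
The reaction-function slope is −0.5, so an 8-unit rise in q_Z moves q_Y by −0.5 × 8 = −4. Y's best response falls — the actions are strategic substitutes.

-4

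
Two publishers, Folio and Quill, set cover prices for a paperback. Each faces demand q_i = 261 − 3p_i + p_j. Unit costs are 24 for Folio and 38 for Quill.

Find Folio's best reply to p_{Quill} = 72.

67.5

Folio's profit: π = (p_{Folio} − 24)(261 − 3p_{Folio} + p_{Quill}).
∂π/∂p_{Folio} = 333 − 6p_{Folio} + p_{Quill} = 0 ⇒ p_{Folio} = 55.5 + (1/6)p_{Quill}.
At p_{Quill} = 72: p_{Folio} = 55.5 + (1/6)·72 = 67.5.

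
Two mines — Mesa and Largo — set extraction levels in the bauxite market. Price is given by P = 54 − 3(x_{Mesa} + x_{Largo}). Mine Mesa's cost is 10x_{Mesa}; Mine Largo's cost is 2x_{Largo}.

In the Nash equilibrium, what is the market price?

22

Mine Mesa's profit: π = x_{Mesa}(54 − 3(x_{Mesa} + x_{Largo})) − 10x_{Mesa}.
∂π/∂x_{Mesa} = 44 − 6x_{Mesa} − 3x_{Largo} = 0, so x_{Mesa} = 22/3 − 0.5x_{Largo}.
By the same steps for Largo: x_{Largo} = 26/3 − 0.5x_{Mesa}.
Solving the two reaction functions simultaneously: (1 − (−0.5)(−0.5))x_{Mesa} = 22/3 − 0.5·(26/3), so 0.75x_{Mesa} = 3 and x_{Mesa} = 4.
Then x_{Largo} = 26/3 − 0.5·4 = 20/3.
Equilibrium price: P = 54 − 3·(32/3) = 22.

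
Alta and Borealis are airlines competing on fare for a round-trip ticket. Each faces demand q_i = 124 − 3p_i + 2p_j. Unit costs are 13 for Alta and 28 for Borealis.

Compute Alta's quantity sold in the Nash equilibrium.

Alta's profit: π = (p_{Alta} − 13)(124 − 3p_{Alta} + 2p_{Borealis}).
∂π/∂p_{Alta} = 163 − 6p_{Alta} + 2p_{Borealis} = 0 ⇒ p_{Alta} = 163/6 + (1/3)p_{Borealis}.
Similarly p_{Borealis} = 104/3 + (1/3)p_{Alta}.
Solving the two reaction functions simultaneously: (1 − (1/3)(1/3))p_{Alta} = 163/6 + (1/3)·(104/3), so (8/9)p_{Alta} = 697/18 and p_{Alta} = 43.5625.
Then p_{Borealis} = 104/3 + (1/3)·43.5625 = 49.1875.
q_{Alta} = 124 − 3·43.5625 + 2·49.1875 = 91.6875.

91.6875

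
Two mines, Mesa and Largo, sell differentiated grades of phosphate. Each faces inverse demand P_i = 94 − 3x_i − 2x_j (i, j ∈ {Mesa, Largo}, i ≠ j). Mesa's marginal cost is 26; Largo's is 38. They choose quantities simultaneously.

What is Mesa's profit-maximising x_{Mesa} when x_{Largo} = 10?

Mine Mesa's profit: π = x_{Mesa}(94 − 3x_{Mesa} − 2x_{Largo}) − 26x_{Mesa}.
∂π/∂x_{Mesa} = 68 − 6x_{Mesa} − 2x_{Largo} = 0 ⇒ x_{Mesa} = 34/3 − (1/3)x_{Largo}.
At x_{Largo} = 10: x_{Mesa} = 34/3 − (1/3)·10 = 8.

8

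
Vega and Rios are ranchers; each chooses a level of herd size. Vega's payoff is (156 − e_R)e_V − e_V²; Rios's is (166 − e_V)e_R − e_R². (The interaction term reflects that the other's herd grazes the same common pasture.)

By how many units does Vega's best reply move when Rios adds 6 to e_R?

-3

Expanding Vega's payoff: 156e_V − e_Re_V − e_V².
∂π/∂e_V = 156 − e_R − 2e_V = 0, so e_V = 78 − 0.5e_R.
The reaction-function slope is −0.5, so a 6-unit rise in e_R moves e_V by −0.5 × 6 = −3. Vega's best response falls — the actions are strategic substitutes.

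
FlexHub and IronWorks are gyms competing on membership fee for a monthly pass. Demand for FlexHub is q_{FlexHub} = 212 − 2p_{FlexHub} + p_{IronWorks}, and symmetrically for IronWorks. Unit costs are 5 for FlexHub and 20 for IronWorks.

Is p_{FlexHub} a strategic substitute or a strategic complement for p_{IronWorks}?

strategic complements

FlexHub's profit: π = (p_{FlexHub} − 5)(212 − 2p_{FlexHub} + p_{IronWorks}).
∂π/∂p_{FlexHub} = 222 − 4p_{FlexHub} + p_{IronWorks} = 0 ⇒ p_{FlexHub} = 55.5 + 0.25p_{IronWorks}.
The best-response slope dp_{FlexHub}/dp_{IronWorks} = 0.25 > 0: the reaction function is upward-sloping, so the choices are strategic complements.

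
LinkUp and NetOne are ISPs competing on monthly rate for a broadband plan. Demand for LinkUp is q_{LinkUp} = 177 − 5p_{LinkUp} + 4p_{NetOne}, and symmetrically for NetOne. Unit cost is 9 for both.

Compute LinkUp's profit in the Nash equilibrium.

LinkUp's profit: π = (p_{LinkUp} − 9)(177 − 5p_{LinkUp} + 4p_{NetOne}).
∂π/∂p_{LinkUp} = 222 − 10p_{LinkUp} + 4p_{NetOne} = 0 ⇒ p_{LinkUp} = 22.2 + 0.4p_{NetOne}.
By symmetry p_{NetOne} = p_{LinkUp}; substituting into the reaction function, 0.6p_{LinkUp} = 22.2 and p_{LinkUp} = 37.
q_{LinkUp} = 177 − 5·37 + 4·37 = 140.
Profit = (37 − 9)·140 = 3920.

3920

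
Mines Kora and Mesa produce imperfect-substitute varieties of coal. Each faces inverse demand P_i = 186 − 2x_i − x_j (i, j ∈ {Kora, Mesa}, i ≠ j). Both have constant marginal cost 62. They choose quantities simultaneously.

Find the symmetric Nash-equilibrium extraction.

Mine Kora's profit: π = x_{Kora}(186 − 2x_{Kora} − x_{Mesa}) − 62x_{Kora}.
∂π/∂x_{Kora} = 124 − 4x_{Kora} − x_{Mesa} = 0 ⇒ x_{Kora} = 31 − 0.25x_{Mesa}.
The game is symmetric, so in equilibrium x_{Mesa} = x_{Kora}: the reaction function gives 1.25x_{Kora} = 31, hence x_{Kora} = 24.8.

24.8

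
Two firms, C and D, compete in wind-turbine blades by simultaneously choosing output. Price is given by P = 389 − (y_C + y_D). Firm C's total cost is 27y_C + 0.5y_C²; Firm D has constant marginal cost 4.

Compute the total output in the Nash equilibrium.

Firm C's profit: π = y_C(389 − (y_C + y_D)) − 27y_C − 0.5y_C².
∂π/∂y_C = 362 − 3y_C − y_D = 0, so y_C = 362/3 − (1/3)y_D.
For D: ∂π/∂y_D = 385 − 2y_D − y_C = 0 ⇒ y_D = 192.5 − 0.5y_C.
Solving the two reaction functions simultaneously: (1 − (−1/3)(−0.5))y_C = 362/3 − (1/3)·192.5, so (5/6)y_C = 56.5 and y_C = 67.8.
Then y_D = 192.5 − 0.5·67.8 = 158.6.
Total output: 67.8 + 158.6 = 226.4.

226.4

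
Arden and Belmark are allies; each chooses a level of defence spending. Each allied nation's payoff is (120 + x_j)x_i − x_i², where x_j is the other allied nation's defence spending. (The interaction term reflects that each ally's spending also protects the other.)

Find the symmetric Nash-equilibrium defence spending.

120

Arden's payoff is (120 + x_B)x_A − x_A².
∂π/∂x_A = 120 + x_B − 2x_A = 0, so x_A = 60 + 0.5x_B.
The game is symmetric, so in equilibrium x_B = x_A: the reaction function gives 0.5x_A = 60, hence x_A = 120.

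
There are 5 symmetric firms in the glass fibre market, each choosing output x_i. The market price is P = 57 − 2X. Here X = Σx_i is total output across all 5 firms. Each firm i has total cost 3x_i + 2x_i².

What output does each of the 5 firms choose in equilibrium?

3.375

A representative firm's profit is π_i = x_i(57 − 2X) − 3x_i − 2x_i², with X = x_i + Σ_{j≠i} x_j.
First-order condition: 54 − 8x_i − 2Σ_{j≠i} x_j = 0.
In a symmetric equilibrium every firm chooses the same x, so Σ_{j≠i} x_j = 4x. The condition becomes 54 − 16x = 0, giving x = 54/16 = 3.375.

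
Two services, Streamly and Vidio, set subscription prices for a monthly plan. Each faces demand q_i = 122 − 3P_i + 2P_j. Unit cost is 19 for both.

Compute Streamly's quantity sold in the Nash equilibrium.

77.25

Streamly's profit: π = (P_{Streamly} − 19)(122 − 3P_{Streamly} + 2P_{Vidio}).
∂π/∂P_{Streamly} = 179 − 6P_{Streamly} + 2P_{Vidio} = 0 ⇒ P_{Streamly} = 179/6 + (1/3)P_{Vidio}.
Setting P_{Streamly} = P_{Vidio} in the reaction function: P_{Streamly} = 179/6 + (1/3)P_{Streamly}, so P_{Streamly} = (179/6) / (2/3) = 44.75.
q_{Streamly} = 122 − 3·44.75 + 2·44.75 = 77.25.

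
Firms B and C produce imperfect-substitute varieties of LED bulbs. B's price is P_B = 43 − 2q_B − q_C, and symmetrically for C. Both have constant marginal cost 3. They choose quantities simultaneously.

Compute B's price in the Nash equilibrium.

Firm B's profit: π = q_B(43 − 2q_B − q_C) − 3q_B.
∂π/∂q_B = 40 − 4q_B − q_C = 0 ⇒ q_B = 10 − 0.25q_C.
The game is symmetric, so in equilibrium q_C = q_B: the reaction function gives 1.25q_B = 10, hence q_B = 8.
P_B = 43 − 2·8 − 8 = 19.

19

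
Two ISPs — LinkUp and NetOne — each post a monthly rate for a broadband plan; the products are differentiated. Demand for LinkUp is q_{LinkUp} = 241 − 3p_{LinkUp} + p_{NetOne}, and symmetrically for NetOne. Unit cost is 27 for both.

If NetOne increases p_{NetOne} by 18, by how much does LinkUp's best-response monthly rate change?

LinkUp's profit: π = (p_{LinkUp} − 27)(241 − 3p_{LinkUp} + p_{NetOne}).
∂π/∂p_{LinkUp} = 322 − 6p_{LinkUp} + p_{NetOne} = 0 ⇒ p_{LinkUp} = 161/3 + (1/6)p_{NetOne}.
The reaction-function slope is 1/6, so an 18-unit rise in p_{NetOne} moves p_{LinkUp} by 1/6 × 18 = 3. LinkUp's best response rises — the actions are strategic complements.

3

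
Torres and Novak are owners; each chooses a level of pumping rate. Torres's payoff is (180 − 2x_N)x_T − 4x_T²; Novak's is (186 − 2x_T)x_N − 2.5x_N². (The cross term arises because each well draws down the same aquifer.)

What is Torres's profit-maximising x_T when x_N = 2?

22

Expanding Torres's payoff: 180x_T − 2x_Nx_T − 4x_T².
∂π/∂x_T = 180 − 2x_N − 8x_T = 0, so x_T = 22.5 − 0.25x_N.
At x_N = 2: x_T = 22.5 − 0.25·2 = 22.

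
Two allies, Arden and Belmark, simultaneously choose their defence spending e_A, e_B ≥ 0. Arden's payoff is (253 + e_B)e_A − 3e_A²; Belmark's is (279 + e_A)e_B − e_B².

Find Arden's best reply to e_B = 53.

Expanding Arden's payoff: 253e_A + e_Be_A − 3e_A².
∂π/∂e_A = 253 + e_B − 6e_A = 0, so e_A = 253/6 + (1/6)e_B.
At e_B = 53: e_A = 253/6 + (1/6)·53 = 51.

51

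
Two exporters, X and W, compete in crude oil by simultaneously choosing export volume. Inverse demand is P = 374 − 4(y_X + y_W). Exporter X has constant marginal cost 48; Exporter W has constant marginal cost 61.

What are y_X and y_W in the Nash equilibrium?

Exporter X's profit: π = y_X(374 − 4(y_X + y_W)) − 48y_X.
∂π/∂y_X = 326 − 8y_X − 4y_W = 0, so y_X = 40.75 − 0.5y_W.
By the same steps for W: y_W = 39.125 − 0.5y_X.
Plugging y_W into X's best response: y_X = 40.75 − 0.5(39.125 − 0.5y_X) ⇒ 0.75y_X = 21.1875, so y_X = 28.25.
Then y_W = 39.125 − 0.5·28.25 = 25.

28.25, 25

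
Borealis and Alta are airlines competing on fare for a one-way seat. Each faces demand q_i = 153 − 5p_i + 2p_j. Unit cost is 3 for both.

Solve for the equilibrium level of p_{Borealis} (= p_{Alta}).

21

Borealis's profit: π = (p_{Borealis} − 3)(153 − 5p_{Borealis} + 2p_{Alta}).
∂π/∂p_{Borealis} = 168 − 10p_{Borealis} + 2p_{Alta} = 0 ⇒ p_{Borealis} = 16.8 + 0.2p_{Alta}.
Setting p_{Borealis} = p_{Alta} in the reaction function: p_{Borealis} = 16.8 + 0.2p_{Borealis}, so p_{Borealis} = 16.8 / 0.8 = 21.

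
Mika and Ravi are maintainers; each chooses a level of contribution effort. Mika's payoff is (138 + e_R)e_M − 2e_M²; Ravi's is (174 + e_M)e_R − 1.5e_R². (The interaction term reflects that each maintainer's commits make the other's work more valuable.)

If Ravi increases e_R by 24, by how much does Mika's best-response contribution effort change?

Expanding Mika's payoff: 138e_M + e_Re_M − 2e_M².
∂π/∂e_M = 138 + e_R − 4e_M = 0, so e_M = 34.5 + 0.25e_R.
The reaction-function slope is 0.25, so a 24-unit rise in e_R moves e_M by 0.25 × 24 = 6. Mika's best response rises — the actions are strategic complements.

6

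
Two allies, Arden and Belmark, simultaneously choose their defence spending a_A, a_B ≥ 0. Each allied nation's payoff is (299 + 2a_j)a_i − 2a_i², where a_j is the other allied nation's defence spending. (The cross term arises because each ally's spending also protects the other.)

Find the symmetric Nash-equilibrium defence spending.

Arden's payoff is (299 + 2a_B)a_A − 2a_A².
∂π/∂a_A = 299 + 2a_B − 4a_A = 0, so a_A = 74.75 + 0.5a_B.
Setting a_A = a_B in the reaction function: a_A = 74.75 + 0.5a_A, so a_A = 74.75 / 0.5 = 149.5.

149.5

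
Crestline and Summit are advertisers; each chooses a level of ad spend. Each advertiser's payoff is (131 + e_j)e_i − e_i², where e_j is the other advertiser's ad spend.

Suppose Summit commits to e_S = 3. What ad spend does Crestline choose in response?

Crestline's payoff is (131 + e_S)e_C − e_C².
∂π/∂e_C = 131 + e_S − 2e_C = 0, so e_C = 65.5 + 0.5e_S.
At e_S = 3: e_C = 65.5 + 0.5·3 = 67.

67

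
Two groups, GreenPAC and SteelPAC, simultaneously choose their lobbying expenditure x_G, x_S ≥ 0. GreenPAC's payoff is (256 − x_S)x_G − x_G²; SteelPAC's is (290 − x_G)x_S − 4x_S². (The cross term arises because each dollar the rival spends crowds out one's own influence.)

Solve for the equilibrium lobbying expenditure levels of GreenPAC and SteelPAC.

117.2, 21.6

Expanding GreenPAC's payoff: 256x_G − x_Sx_G − x_G².
∂π/∂x_G = 256 − x_S − 2x_G = 0, so x_G = 128 − 0.5x_S.
Likewise for SteelPAC: x_S = 36.25 − 0.125x_G.
Plugging x_S into GreenPAC's best response: x_G = 128 − 0.5(36.25 − 0.125x_G) ⇒ 0.9375x_G = 109.875, so x_G = 117.2.
Then x_S = 36.25 − 0.125·117.2 = 21.6.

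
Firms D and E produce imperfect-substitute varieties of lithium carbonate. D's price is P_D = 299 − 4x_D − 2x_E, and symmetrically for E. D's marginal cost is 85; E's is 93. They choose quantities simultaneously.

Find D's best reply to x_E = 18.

22.25

Firm D's profit: π = x_D(299 − 4x_D − 2x_E) − 85x_D.
∂π/∂x_D = 214 − 8x_D − 2x_E = 0 ⇒ x_D = 26.75 − 0.25x_E.
At x_E = 18: x_D = 26.75 − 0.25·18 = 22.25.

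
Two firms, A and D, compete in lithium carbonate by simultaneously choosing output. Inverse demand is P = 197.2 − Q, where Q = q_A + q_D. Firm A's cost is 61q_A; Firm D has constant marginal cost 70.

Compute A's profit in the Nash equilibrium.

2342.56

Firm A's profit: π = q_A(197.2 − (q_A + q_D)) − 61q_A.
∂π/∂q_A = 136.2 − 2q_A − q_D = 0, so q_A = 68.1 − 0.5q_D.
By the same steps for D: q_D = 63.6 − 0.5q_A.
Plugging q_D into A's best response: q_A = 68.1 − 0.5(63.6 − 0.5q_A) ⇒ 0.75q_A = 36.3, so q_A = 48.4.
Then q_D = 63.6 − 0.5·48.4 = 39.4.
Price P = 197.2 − 87.8 = 109.4.
A's profit: (109.4 − 61)·48.4 = 2342.56.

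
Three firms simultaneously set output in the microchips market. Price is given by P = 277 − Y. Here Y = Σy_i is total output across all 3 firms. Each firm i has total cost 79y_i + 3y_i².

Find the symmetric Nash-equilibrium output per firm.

19.8

A representative firm's profit is π_i = y_i(277 − Y) − 79y_i − 3y_i², with Y = y_i + Σ_{j≠i} y_j.
First-order condition: 198 − 8y_i − Σ_{j≠i} y_j = 0.
Imposing symmetry (y_j = y for all j) turns Σ_{j≠i} y_j into 2y, so 198 = 10y and y = 19.8.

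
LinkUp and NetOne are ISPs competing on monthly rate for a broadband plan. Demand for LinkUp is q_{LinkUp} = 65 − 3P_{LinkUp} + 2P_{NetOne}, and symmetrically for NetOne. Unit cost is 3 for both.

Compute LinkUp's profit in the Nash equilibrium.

720.75

LinkUp's profit: π = (P_{LinkUp} − 3)(65 − 3P_{LinkUp} + 2P_{NetOne}).
∂π/∂P_{LinkUp} = 74 − 6P_{LinkUp} + 2P_{NetOne} = 0 ⇒ P_{LinkUp} = 37/3 + (1/3)P_{NetOne}.
By symmetry P_{NetOne} = P_{LinkUp}; substituting into the reaction function, (2/3)P_{LinkUp} = 37/3 and P_{LinkUp} = 18.5.
q_{LinkUp} = 65 − 3·18.5 + 2·18.5 = 46.5.
Profit = (18.5 − 3)·46.5 = 720.75.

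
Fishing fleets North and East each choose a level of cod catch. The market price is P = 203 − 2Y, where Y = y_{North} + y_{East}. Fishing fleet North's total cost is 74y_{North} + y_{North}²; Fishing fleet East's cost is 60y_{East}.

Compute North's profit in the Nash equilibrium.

Fishing fleet North's profit: π = y_{North}(203 − 2(y_{North} + y_{East})) − 74y_{North} − y_{North}².
∂π/∂y_{North} = 129 − 6y_{North} − 2y_{East} = 0, so y_{North} = 21.5 − (1/3)y_{East}.
For East: ∂π/∂y_{East} = 143 − 4y_{East} − 2y_{North} = 0 ⇒ y_{East} = 35.75 − 0.5y_{North}.
Solving the two reaction functions simultaneously: (1 − (−1/3)(−0.5))y_{North} = 21.5 − (1/3)·35.75, so (5/6)y_{North} = 115/12 and y_{North} = 11.5.
Then y_{East} = 35.75 − 0.5·11.5 = 30.
Price P = 203 − 2·41.5 = 120.
North's profit: (120 − 74)·11.5 − (11.5)² = 396.75.

396.75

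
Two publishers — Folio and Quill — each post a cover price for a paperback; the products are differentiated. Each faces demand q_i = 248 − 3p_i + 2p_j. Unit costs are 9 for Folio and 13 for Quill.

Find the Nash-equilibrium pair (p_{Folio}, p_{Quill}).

69.5, 71

Folio's profit: π = (p_{Folio} − 9)(248 − 3p_{Folio} + 2p_{Quill}).
∂π/∂p_{Folio} = 275 − 6p_{Folio} + 2p_{Quill} = 0 ⇒ p_{Folio} = 275/6 + (1/3)p_{Quill}.
Similarly p_{Quill} = 287/6 + (1/3)p_{Folio}.
Plugging p_{Quill} into Folio's best response: p_{Folio} = 275/6 + (1/3)(287/6 + (1/3)p_{Folio}) ⇒ (8/9)p_{Folio} = 556/9, so p_{Folio} = 69.5.
Then p_{Quill} = 287/6 + (1/3)·69.5 = 71.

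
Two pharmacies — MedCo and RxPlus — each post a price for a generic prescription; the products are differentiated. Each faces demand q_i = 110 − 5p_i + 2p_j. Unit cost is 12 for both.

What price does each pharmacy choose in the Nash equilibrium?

MedCo's profit: π = (p_{MedCo} − 12)(110 − 5p_{MedCo} + 2p_{RxPlus}).
∂π/∂p_{MedCo} = 170 − 10p_{MedCo} + 2p_{RxPlus} = 0 ⇒ p_{MedCo} = 17 + 0.2p_{RxPlus}.
By symmetry p_{RxPlus} = p_{MedCo}; substituting into the reaction function, 0.8p_{MedCo} = 17 and p_{MedCo} = 21.25.

21.25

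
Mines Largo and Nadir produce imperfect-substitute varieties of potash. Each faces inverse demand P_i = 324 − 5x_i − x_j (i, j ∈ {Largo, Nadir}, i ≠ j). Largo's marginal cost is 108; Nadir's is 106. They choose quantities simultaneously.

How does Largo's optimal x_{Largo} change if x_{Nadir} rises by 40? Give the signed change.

Mine Largo's profit: π = x_{Largo}(324 − 5x_{Largo} − x_{Nadir}) − 108x_{Largo}.
∂π/∂x_{Largo} = 216 − 10x_{Largo} − x_{Nadir} = 0 ⇒ x_{Largo} = 21.6 − 0.1x_{Nadir}.
The reaction-function slope is −0.1, so a 40-unit rise in x_{Nadir} moves x_{Largo} by −0.1 × 40 = −4. Largo's best response falls — the actions are strategic substitutes.

-4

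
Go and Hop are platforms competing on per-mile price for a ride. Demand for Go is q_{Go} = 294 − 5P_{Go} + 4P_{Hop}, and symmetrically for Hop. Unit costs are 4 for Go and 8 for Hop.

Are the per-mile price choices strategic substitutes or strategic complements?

strategic complements

Go's profit: π = (P_{Go} − 4)(294 − 5P_{Go} + 4P_{Hop}).
∂π/∂P_{Go} = 314 − 10P_{Go} + 4P_{Hop} = 0 ⇒ P_{Go} = 31.4 + 0.4P_{Hop}.
The best-response slope dP_{Go}/dP_{Hop} = 0.4 > 0: the reaction function is upward-sloping, so the choices are strategic complements.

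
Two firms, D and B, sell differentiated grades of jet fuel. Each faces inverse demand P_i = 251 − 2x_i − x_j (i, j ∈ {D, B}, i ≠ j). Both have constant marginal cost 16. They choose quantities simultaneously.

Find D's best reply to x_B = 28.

51.75

Firm D's profit: π = x_D(251 − 2x_D − x_B) − 16x_D.
∂π/∂x_D = 235 − 4x_D − x_B = 0 ⇒ x_D = 58.75 − 0.25x_B.
At x_B = 28: x_D = 58.75 − 0.25·28 = 51.75.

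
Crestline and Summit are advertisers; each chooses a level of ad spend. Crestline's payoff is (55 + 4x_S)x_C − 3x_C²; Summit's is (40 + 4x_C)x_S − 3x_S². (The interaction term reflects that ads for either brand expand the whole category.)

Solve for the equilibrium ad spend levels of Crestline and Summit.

24.5, 23

Expanding Crestline's payoff: 55x_C + 4x_Sx_C − 3x_C².
∂π/∂x_C = 55 + 4x_S − 6x_C = 0, so x_C = 55/6 + (2/3)x_S.
Likewise for Summit: x_S = 20/3 + (2/3)x_C.
Substituting the second reaction function into the first: x_C = 55/6 + (2/3)(20/3 + (2/3)x_C), which gives (5/9)x_C = 245/18 ⇒ x_C = 24.5.
Then x_S = 20/3 + (2/3)·24.5 = 23.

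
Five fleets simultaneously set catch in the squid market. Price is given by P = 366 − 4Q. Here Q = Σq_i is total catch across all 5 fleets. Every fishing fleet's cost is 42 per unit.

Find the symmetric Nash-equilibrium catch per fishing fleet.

13.5

A representative fishing fleet's profit is π_i = q_i(366 − 4Q) − 42q_i, with Q = q_i + Σ_{j≠i} q_j.
First-order condition: 324 − 8q_i − 4Σ_{j≠i} q_j = 0.
In a symmetric equilibrium every fishing fleet chooses the same q, so Σ_{j≠i} q_j = 4q. The condition becomes 324 − 24q = 0, giving q = 324/24 = 13.5.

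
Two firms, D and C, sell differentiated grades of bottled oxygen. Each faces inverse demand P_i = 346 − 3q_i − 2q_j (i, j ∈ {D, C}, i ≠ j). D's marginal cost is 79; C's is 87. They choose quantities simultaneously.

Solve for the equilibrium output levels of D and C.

Firm D's profit: π = q_D(346 − 3q_D − 2q_C) − 79q_D.
∂π/∂q_D = 267 − 6q_D − 2q_C = 0 ⇒ q_D = 44.5 − (1/3)q_C.
Similarly q_C = 259/6 − (1/3)q_D.
Solving the two reaction functions simultaneously: (1 − (−1/3)(−1/3))q_D = 44.5 − (1/3)·(259/6), so (8/9)q_D = 271/9 and q_D = 33.875.
Then q_C = 259/6 − (1/3)·33.875 = 31.875.

33.875, 31.875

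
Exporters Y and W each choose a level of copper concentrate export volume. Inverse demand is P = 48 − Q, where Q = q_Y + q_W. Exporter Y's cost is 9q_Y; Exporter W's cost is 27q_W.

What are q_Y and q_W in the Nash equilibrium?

Exporter Y's profit: π = q_Y(48 − (q_Y + q_W)) − 9q_Y.
∂π/∂q_Y = 39 − 2q_Y − q_W = 0, so q_Y = 19.5 − 0.5q_W.
By the same steps for W: q_W = 10.5 − 0.5q_Y.
Substituting the second reaction function into the first: q_Y = 19.5 − 0.5(10.5 − 0.5q_Y), which gives 0.75q_Y = 14.25 ⇒ q_Y = 19.
Then q_W = 10.5 − 0.5·19 = 1.

19, 1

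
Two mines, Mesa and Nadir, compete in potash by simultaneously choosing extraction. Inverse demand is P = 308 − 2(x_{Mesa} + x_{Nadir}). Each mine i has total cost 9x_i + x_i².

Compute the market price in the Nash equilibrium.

158.5

Mine Mesa's profit: π = x_{Mesa}(308 − 2(x_{Mesa} + x_{Nadir})) − 9x_{Mesa} − x_{Mesa}².
∂π/∂x_{Mesa} = 299 − 6x_{Mesa} − 2x_{Nadir} = 0, so x_{Mesa} = 299/6 − (1/3)x_{Nadir}.
The game is symmetric, so in equilibrium x_{Nadir} = x_{Mesa}: the reaction function gives (4/3)x_{Mesa} = 299/6, hence x_{Mesa} = 37.375.
Equilibrium price: P = 308 − 2·74.75 = 158.5.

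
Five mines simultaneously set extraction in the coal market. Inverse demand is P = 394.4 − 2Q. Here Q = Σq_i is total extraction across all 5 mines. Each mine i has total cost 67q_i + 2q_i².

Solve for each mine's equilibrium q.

20.4625

A representative mine's profit is π_i = q_i(394.4 − 2Q) − 67q_i − 2q_i², with Q = q_i + Σ_{j≠i} q_j.
First-order condition: 327.4 − 8q_i − 2Σ_{j≠i} q_j = 0.
In a symmetric equilibrium every mine chooses the same q, so Σ_{j≠i} q_j = 4q. The condition becomes 327.4 − 16q = 0, giving q = 327.4/16 = 20.4625.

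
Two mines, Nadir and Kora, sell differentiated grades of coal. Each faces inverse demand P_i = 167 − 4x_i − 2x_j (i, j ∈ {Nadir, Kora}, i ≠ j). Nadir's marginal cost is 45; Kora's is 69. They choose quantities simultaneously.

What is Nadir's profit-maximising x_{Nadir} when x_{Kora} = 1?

15

Mine Nadir's profit: π = x_{Nadir}(167 − 4x_{Nadir} − 2x_{Kora}) − 45x_{Nadir}.
∂π/∂x_{Nadir} = 122 − 8x_{Nadir} − 2x_{Kora} = 0 ⇒ x_{Nadir} = 15.25 − 0.25x_{Kora}.
At x_{Kora} = 1: x_{Nadir} = 15.25 − 0.25·1 = 15.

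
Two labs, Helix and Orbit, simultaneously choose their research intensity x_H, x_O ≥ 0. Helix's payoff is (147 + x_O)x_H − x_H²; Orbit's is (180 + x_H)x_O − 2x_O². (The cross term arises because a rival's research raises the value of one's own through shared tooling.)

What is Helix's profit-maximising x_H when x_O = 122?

Expanding Helix's payoff: 147x_H + x_Ox_H − x_H².
∂π/∂x_H = 147 + x_O − 2x_H = 0, so x_H = 73.5 + 0.5x_O.
At x_O = 122: x_H = 73.5 + 0.5·122 = 134.5.

134.5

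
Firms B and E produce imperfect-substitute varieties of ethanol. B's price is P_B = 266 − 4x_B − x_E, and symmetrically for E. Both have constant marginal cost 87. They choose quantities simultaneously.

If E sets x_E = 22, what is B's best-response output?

Firm B's profit: π = x_B(266 − 4x_B − x_E) − 87x_B.
∂π/∂x_B = 179 − 8x_B − x_E = 0 ⇒ x_B = 22.375 − 0.125x_E.
At x_E = 22: x_B = 22.375 − 0.125·22 = 19.625.

19.625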